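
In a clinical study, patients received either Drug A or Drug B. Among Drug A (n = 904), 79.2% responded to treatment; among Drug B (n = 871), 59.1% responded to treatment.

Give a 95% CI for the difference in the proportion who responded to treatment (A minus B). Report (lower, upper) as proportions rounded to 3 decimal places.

Each SE is √(p̂(1−p̂)/n): √(0.7920·0.2080/904) = 0.01350 and √(0.5910·0.4090/871) = 0.01666.
SE(p̂₁ − p̂₂) = √(SE₁² + SE₂²) = √(0.00018225 + 0.0002775556) = 0.02144, since the two samples are independent.
At 95% confidence z* = 1.960; margin = 1.960 × 0.02144 = 0.04202.
The difference is 0.7920 − 0.5910 = 0.2010, so the interval is 0.2010 ± 0.04202 = (0.159, 0.243).

(0.159, 0.243)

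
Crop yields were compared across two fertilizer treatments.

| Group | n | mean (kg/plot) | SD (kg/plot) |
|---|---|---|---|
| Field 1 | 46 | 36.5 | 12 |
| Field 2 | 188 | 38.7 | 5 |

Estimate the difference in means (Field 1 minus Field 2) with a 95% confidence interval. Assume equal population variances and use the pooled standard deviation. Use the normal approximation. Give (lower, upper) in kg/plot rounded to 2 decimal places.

s_p = √[((n₁−1)s₁² + (n₂−1)s₂²)/(n₁+n₂−2)] = √[(45·12² + 187·5²)/232] = 6.9341.
SE = 6.9341·√(1/46 + 1/188) = 1.1406.
With z* = 1.960, margin = 1.960 × 1.1406 = 2.2356.
x̄₁ − x̄₂ = 36.5 − 38.7 = -2.2000; interval -2.2000 ± 2.2356 = (-4.44, 0.04).

(-4.44, 0.04)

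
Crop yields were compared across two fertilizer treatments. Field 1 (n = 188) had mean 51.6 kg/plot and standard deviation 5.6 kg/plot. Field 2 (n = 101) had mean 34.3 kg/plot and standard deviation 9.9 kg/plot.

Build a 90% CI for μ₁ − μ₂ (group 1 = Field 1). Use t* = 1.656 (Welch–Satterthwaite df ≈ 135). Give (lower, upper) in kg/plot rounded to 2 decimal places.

Standard errors of each mean: 5.6/√188 = 0.4084 and 9.9/√101 = 0.9851.
SE(x̄₁ − x̄₂) = √(0.4084² + 0.9851²) = 1.0664 for independent samples with unequal variances.
With t* = 1.656, the margin is 1.656 × 1.0664 = 1.7660.
x̄₁ − x̄₂ = 51.6 − 34.3 = 17.3000; the interval is 17.3000 ± 1.7660 = (15.53, 19.07).

(15.53, 19.07)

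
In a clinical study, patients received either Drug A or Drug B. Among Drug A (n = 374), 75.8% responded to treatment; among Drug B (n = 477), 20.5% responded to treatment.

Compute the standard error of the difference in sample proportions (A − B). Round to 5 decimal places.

0.02885

Each SE is √(p̂(1−p̂)/n): √(0.7580·0.2420/374) = 0.02215 and √(0.2050·0.7950/477) = 0.01848.
SE(p̂₁ − p̂₂) = √(SE₁² + SE₂²) = √(0.0004906225 + 0.0003415104) = 0.02885, since the two samples are independent.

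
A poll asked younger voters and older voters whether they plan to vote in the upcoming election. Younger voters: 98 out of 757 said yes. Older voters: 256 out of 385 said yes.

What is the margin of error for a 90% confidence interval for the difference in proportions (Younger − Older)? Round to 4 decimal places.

0.0444

p̂₁ = 98/757 = 0.1295 and p̂₂ = 256/385 = 0.6649.
SE₁ = √(p̂₁(1−p̂₁)/n₁) = √(0.1295·0.8705/757) = 0.01220; SE₂ = √(0.6649·0.3351/385) = 0.02406.
Independent samples: SE of the difference = √(SE₁² + SE₂²) = √(0.00014884 + 0.0005788836) = 0.02698.
z* for 90% confidence is 1.645, so the margin of error is 1.645 × 0.02698 = 0.04438.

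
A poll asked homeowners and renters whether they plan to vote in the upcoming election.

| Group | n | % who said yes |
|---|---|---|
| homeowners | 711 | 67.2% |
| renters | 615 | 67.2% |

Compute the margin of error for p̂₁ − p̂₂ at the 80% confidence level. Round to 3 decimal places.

0.033

SE₁ = √(p̂₁(1−p̂₁)/n₁) = √(0.6720·0.3280/711) = 0.01761; SE₂ = √(0.6720·0.3280/615) = 0.01893.
Independent samples: SE of the difference = √(SE₁² + SE₂²) = √(0.0003101121 + 0.0003583449) = 0.02585.
z* for 80% confidence is 1.282, so the margin of error is 1.282 × 0.02585 = 0.03314.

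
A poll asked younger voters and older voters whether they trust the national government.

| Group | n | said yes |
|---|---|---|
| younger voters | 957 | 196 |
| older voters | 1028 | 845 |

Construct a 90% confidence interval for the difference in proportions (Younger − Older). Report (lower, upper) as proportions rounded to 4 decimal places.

(-0.6463, -0.5881)

p̂₁ = 196/957 = 0.2048 and p̂₂ = 845/1028 = 0.8220.
SE₁ = √(p̂₁(1−p̂₁)/n₁) = √(0.2048·0.7952/957) = 0.01305; SE₂ = √(0.8220·0.1780/1028) = 0.01193.
Independent samples: SE of the difference = √(SE₁² + SE₂²) = √(0.0001703025 + 0.0001423249) = 0.01768.
z* for 90% confidence is 1.645, so the margin of error is 1.645 × 0.01768 = 0.02908.
Point estimate p̂₁ − p̂₂ = 0.2048 − 0.8220 = -0.6172.
-0.6172 ± 0.02908 → (-0.6463, -0.5881).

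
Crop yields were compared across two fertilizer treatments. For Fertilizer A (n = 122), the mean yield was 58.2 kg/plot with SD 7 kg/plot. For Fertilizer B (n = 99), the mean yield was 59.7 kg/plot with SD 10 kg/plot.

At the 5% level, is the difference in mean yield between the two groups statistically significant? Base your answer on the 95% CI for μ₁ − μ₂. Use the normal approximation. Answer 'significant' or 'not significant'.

SE₁ = s₁/√n₁ = 7/√122 = 0.6338; SE₂ = 10/√99 = 1.0050.
Independent samples, unequal variances: SE_diff = √(SE₁² + SE₂²) = √(0.40170244 + 1.010025) = 1.1882.
z* = 1.960, so margin of error = 1.960 × 1.1882 = 2.3289.
Difference in means = 58.2 − 59.7 = -1.5000.
-1.5000 ± 2.3289 → (-3.8289, 0.8289).
The interval (-3.8289, 0.8289) contains 0, so the difference is not significant.

not significant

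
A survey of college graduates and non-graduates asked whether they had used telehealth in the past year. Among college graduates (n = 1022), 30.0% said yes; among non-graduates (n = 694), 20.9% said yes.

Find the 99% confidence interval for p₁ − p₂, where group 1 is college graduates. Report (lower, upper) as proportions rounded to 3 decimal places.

SE₁ = √(p̂₁(1−p̂₁)/n₁) = √(0.3000·0.7000/1022) = 0.01433; SE₂ = √(0.2090·0.7910/694) = 0.01543.
Independent samples: SE of the difference = √(SE₁² + SE₂²) = √(0.0002053489 + 0.0002380849) = 0.02106.
z* for 99% confidence is 2.576, so the margin of error is 2.576 × 0.02106 = 0.05425.
Point estimate p̂₁ − p̂₂ = 0.3000 − 0.2090 = 0.0910.
0.0910 ± 0.05425 → (0.037, 0.145).

(0.037, 0.145)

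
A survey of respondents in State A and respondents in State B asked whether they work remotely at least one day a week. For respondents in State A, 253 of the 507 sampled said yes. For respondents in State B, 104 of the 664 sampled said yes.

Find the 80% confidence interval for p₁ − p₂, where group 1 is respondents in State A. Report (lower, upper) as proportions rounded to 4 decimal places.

p̂₁ = 253/507 = 0.4990 and p̂₂ = 104/664 = 0.1566.
SE₁ = √(p̂₁(1−p̂₁)/n₁) = √(0.4990·0.5010/507) = 0.02221; SE₂ = √(0.1566·0.8434/664) = 0.01410.
Independent samples: SE of the difference = √(SE₁² + SE₂²) = √(0.0004932841 + 0.00019881) = 0.02631.
z* for 80% confidence is 1.282, so the margin of error is 1.282 × 0.02631 = 0.03373.
Point estimate p̂₁ − p̂₂ = 0.4990 − 0.1566 = 0.3424.
0.3424 ± 0.03373 → (0.3087, 0.3761).

(0.3087, 0.3761)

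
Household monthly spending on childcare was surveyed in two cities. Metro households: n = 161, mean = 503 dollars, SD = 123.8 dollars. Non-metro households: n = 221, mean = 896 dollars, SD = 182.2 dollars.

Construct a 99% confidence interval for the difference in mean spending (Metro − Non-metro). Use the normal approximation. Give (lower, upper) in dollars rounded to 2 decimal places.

Standard errors of each mean: 123.8/√161 = 9.7568 and 182.2/√221 = 12.2561.
SE(x̄₁ − x̄₂) = √(9.7568² + 12.2561²) = 15.6655 for independent samples with unequal variances.
With z* = 2.576, the margin is 2.576 × 15.6655 = 40.3543.
x̄₁ − x̄₂ = 503 − 896 = -393.0000; the interval is -393.0000 ± 40.3543 = (-433.35, -352.65).

(-433.35, -352.65)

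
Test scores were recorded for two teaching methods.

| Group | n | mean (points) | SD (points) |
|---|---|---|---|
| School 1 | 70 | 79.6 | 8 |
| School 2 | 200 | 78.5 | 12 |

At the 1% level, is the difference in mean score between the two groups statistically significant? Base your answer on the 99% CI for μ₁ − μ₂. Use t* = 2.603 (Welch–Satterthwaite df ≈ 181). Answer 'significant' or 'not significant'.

SE₁ = s₁/√n₁ = 8/√70 = 0.9562; SE₂ = 12/√200 = 0.8485.
Independent samples, unequal variances: SE_diff = √(SE₁² + SE₂²) = √(0.91431844 + 0.71995225) = 1.2784.
t* = 2.603, so margin of error = 2.603 × 1.2784 = 3.3277.
Difference in means = 79.6 − 78.5 = 1.1000.
1.1000 ± 3.3277 → (-2.2277, 4.4277).
The interval (-2.2277, 4.4277) contains 0, so the difference is not significant.

not significant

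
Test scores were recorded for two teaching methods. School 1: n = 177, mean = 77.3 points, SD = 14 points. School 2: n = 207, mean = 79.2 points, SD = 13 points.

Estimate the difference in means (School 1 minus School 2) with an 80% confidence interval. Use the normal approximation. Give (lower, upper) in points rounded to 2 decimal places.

(-3.68, -0.12)

SE₁ = s₁/√n₁ = 14/√177 = 1.0523; SE₂ = 13/√207 = 0.9036.
Independent samples, unequal variances: SE_diff = √(SE₁² + SE₂²) = √(1.10733529 + 0.81649296) = 1.3870.
z* = 1.282, so margin of error = 1.282 × 1.3870 = 1.7781.
Difference in means = 77.3 − 79.2 = -1.9000.
-1.9000 ± 1.7781 → (-3.68, -0.12).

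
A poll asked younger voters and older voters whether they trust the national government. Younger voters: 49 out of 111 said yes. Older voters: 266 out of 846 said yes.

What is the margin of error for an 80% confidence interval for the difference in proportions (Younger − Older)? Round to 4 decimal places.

First, p̂₁ = 49/111 = 0.4414; p̂₂ = 266/846 = 0.3144.
The two standard errors are √(0.4414×0.5586/111) = 0.04713 and √(0.3144×0.6856/846) = 0.01596.
Because the samples are independent, SE_diff = √(0.04713² + 0.01596²) = 0.04976.
Using z* = 1.282 for 80%, ME = 1.282 × 0.04976 = 0.06379.

0.0638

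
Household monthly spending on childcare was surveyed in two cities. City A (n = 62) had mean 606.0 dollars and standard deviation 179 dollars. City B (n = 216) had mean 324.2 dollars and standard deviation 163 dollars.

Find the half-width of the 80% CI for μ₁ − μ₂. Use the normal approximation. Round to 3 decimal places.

Per-group SEs: s₁/√n₁ = 179/√62 = 22.7330, s₂/√n₂ = 163/√216 = 11.0907.
Unpooled SE of the difference: √(516.789289 + 123.00362649) = 25.2941.
Margin of error = z* · SE = 1.282 × 25.2941 = 32.4270.

32.427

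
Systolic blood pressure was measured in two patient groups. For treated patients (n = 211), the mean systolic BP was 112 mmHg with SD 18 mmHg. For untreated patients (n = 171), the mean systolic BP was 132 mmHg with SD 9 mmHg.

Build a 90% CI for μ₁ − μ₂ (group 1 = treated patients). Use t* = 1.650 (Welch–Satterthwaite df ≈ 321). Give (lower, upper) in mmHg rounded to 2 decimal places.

Standard errors of each mean: 18/√211 = 1.2392 and 9/√171 = 0.6882.
SE(x̄₁ − x̄₂) = √(1.2392² + 0.6882²) = 1.4175 for independent samples with unequal variances.
With t* = 1.650, the margin is 1.650 × 1.4175 = 2.3389.
x̄₁ − x̄₂ = 112 − 132 = -20.0000; the interval is -20.0000 ± 2.3389 = (-22.34, -17.66).

(-22.34, -17.66)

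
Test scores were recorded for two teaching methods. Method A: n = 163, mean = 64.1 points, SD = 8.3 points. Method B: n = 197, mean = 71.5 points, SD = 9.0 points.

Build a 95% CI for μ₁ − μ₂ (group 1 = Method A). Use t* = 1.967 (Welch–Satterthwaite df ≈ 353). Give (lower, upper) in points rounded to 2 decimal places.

(-9.20, -5.60)

Standard errors of each mean: 8.3/√163 = 0.6501 and 9.0/√197 = 0.6412.
SE(x̄₁ − x̄₂) = √(0.6501² + 0.6412²) = 0.9131 for independent samples with unequal variances.
With t* = 1.967, the margin is 1.967 × 0.9131 = 1.7961.
x̄₁ − x̄₂ = 64.1 − 71.5 = -7.4000; the interval is -7.4000 ± 1.7961 = (-9.20, -5.60).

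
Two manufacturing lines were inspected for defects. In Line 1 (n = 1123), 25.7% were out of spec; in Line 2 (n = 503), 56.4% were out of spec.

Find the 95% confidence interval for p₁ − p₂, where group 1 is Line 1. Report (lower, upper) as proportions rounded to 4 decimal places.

SE₁ = √(p̂₁(1−p̂₁)/n₁) = √(0.2570·0.7430/1123) = 0.01304; SE₂ = √(0.5640·0.4360/503) = 0.02211.
Independent samples: SE of the difference = √(SE₁² + SE₂²) = √(0.0001700416 + 0.0004888521) = 0.02567.
z* for 95% confidence is 1.960, so the margin of error is 1.960 × 0.02567 = 0.05031.
Point estimate p̂₁ − p̂₂ = 0.2570 − 0.5640 = -0.3070.
-0.3070 ± 0.05031 → (-0.3573, -0.2567).

(-0.3573, -0.2567)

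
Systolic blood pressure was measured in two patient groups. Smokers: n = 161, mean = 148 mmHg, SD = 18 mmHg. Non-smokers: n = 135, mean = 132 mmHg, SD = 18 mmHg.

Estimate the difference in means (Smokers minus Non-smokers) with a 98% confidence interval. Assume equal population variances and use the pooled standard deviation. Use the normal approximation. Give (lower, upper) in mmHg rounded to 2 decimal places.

s_p = √[((n₁−1)s₁² + (n₂−1)s₂²)/(n₁+n₂−2)] = √[(160·18² + 134·18²)/294] = 18.0000.
SE = 18.0000·√(1/161 + 1/135) = 2.1006.
With z* = 2.326, margin = 2.326 × 2.1006 = 4.8860.
x̄₁ − x̄₂ = 148 − 132 = 16.0000; interval 16.0000 ± 4.8860 = (11.11, 20.89).

(11.11, 20.89)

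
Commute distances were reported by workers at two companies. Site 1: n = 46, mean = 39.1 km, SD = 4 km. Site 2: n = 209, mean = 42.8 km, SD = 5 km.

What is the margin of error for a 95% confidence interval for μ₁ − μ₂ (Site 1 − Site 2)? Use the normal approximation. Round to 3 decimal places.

1.340

SE₁ = s₁/√n₁ = 4/√46 = 0.5898; SE₂ = 5/√209 = 0.3459.
Independent samples, unequal variances: SE_diff = √(SE₁² + SE₂²) = √(0.34786404 + 0.11964681) = 0.6837.
z* = 1.960, so margin of error = 1.960 × 0.6837 = 1.3401.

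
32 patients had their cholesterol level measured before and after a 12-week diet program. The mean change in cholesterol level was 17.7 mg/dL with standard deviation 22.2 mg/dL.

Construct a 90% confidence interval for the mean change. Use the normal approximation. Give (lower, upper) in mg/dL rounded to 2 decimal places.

Paired design: SE = s_d/√n = 22.2/√32 = 3.9244.
z* = 1.645; margin of error = 1.645 × 3.9244 = 6.4556.
17.7 ± 6.4556 → (11.24, 24.16).

(11.24, 24.16)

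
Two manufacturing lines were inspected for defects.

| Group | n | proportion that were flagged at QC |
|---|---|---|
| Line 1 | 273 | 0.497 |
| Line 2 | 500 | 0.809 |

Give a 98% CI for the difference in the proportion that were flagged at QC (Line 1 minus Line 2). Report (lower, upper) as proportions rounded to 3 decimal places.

Each SE is √(p̂(1−p̂)/n): √(0.4970·0.5030/273) = 0.03026 and √(0.8090·0.1910/500) = 0.01758.
SE(p̂₁ − p̂₂) = √(SE₁² + SE₂²) = √(0.0009156676 + 0.0003090564) = 0.03500, since the two samples are independent.
At 98% confidence z* = 2.326; margin = 2.326 × 0.03500 = 0.08141.
The difference is 0.4970 − 0.8090 = -0.3120, so the interval is -0.3120 ± 0.08141 = (-0.393, -0.231).

(-0.393, -0.231)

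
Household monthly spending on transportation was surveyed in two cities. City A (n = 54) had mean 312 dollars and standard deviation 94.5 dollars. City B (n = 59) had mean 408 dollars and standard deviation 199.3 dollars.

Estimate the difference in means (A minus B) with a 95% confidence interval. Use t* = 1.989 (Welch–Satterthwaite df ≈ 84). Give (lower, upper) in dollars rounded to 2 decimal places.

Standard errors of each mean: 94.5/√54 = 12.8598 and 199.3/√59 = 25.9466.
SE(x̄₁ − x̄₂) = √(12.8598² + 25.9466²) = 28.9586 for independent samples with unequal variances.
With t* = 1.989, the margin is 1.989 × 28.9586 = 57.5987.
x̄₁ − x̄₂ = 312 − 408 = -96.0000; the interval is -96.0000 ± 57.5987 = (-153.60, -38.40).

(-153.60, -38.40)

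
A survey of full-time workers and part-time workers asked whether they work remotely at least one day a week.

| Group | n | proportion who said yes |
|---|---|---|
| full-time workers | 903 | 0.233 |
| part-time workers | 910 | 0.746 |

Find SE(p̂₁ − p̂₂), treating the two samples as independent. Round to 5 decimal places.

0.02015

The two standard errors are √(0.2330×0.7670/903) = 0.01407 and √(0.7460×0.2540/910) = 0.01443.
Because the samples are independent, SE_diff = √(0.01407² + 0.01443²) = 0.02015.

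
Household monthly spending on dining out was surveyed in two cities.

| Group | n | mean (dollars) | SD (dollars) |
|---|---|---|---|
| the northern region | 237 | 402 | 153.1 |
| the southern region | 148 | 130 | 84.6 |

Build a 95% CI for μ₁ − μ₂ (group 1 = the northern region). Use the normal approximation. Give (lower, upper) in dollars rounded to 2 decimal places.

(248.22, 295.78)

Standard errors of each mean: 153.1/√237 = 9.9449 and 84.6/√148 = 6.9541.
SE(x̄₁ − x̄₂) = √(9.9449² + 6.9541²) = 12.1351 for independent samples with unequal variances.
With z* = 1.960, the margin is 1.960 × 12.1351 = 23.7848.
x̄₁ − x̄₂ = 402 − 130 = 272.0000; the interval is 272.0000 ± 23.7848 = (248.22, 295.78).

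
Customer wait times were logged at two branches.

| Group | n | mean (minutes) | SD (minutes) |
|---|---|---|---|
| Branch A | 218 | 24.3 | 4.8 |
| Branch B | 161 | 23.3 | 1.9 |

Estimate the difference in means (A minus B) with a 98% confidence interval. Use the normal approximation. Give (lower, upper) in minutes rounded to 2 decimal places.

Standard errors of each mean: 4.8/√218 = 0.3251 and 1.9/√161 = 0.1497.
SE(x̄₁ − x̄₂) = √(0.3251² + 0.1497²) = 0.3579 for independent samples with unequal variances.
With z* = 2.326, the margin is 2.326 × 0.3579 = 0.8325.
x̄₁ − x̄₂ = 24.3 − 23.3 = 1.0000; the interval is 1.0000 ± 0.8325 = (0.17, 1.83).

(0.17, 1.83)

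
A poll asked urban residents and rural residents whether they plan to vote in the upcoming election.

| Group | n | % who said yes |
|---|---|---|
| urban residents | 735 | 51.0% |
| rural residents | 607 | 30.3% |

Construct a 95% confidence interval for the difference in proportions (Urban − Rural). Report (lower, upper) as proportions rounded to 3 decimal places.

(0.156, 0.258)

Each SE is √(p̂(1−p̂)/n): √(0.5100·0.4900/735) = 0.01844 and √(0.3030·0.6970/607) = 0.01865.
SE(p̂₁ − p̂₂) = √(SE₁² + SE₂²) = √(0.0003400336 + 0.0003478225) = 0.02623, since the two samples are independent.
At 95% confidence z* = 1.960; margin = 1.960 × 0.02623 = 0.05141.
The difference is 0.5100 − 0.3030 = 0.2070, so the interval is 0.2070 ± 0.05141 = (0.156, 0.258).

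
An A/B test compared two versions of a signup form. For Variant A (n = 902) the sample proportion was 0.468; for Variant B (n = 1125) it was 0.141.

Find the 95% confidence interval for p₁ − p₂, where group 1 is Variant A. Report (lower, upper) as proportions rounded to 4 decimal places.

The two standard errors are √(0.4680×0.5320/902) = 0.01661 and √(0.1410×0.8590/1125) = 0.01038.
Because the samples are independent, SE_diff = √(0.01661² + 0.01038²) = 0.01959.
Using z* = 1.960 for 95%, ME = 1.960 × 0.01959 = 0.03840.
p̂₁ − p̂₂ = 0.3270; interval 0.3270 ± 0.03840 gives (0.2886, 0.3654).

(0.2886, 0.3654)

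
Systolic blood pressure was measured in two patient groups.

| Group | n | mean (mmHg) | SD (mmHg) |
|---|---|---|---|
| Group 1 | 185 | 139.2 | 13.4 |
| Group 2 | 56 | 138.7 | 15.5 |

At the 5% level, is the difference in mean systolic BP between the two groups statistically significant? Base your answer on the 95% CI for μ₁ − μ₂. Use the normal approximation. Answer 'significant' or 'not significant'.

not significant

Per-group SEs: s₁/√n₁ = 13.4/√185 = 0.9852, s₂/√n₂ = 15.5/√56 = 2.0713.
Unpooled SE of the difference: √(0.97061904 + 4.29028369) = 2.2937.
Margin of error = z* · SE = 1.960 × 2.2937 = 4.4957.
x̄₁ − x̄₂ = 139.2 − 138.7 = 0.5000.
CI: 0.5000 ± 4.4957 = (-3.9957, 4.9957).
The interval (-3.9957, 4.9957) contains 0, so the difference is not significant.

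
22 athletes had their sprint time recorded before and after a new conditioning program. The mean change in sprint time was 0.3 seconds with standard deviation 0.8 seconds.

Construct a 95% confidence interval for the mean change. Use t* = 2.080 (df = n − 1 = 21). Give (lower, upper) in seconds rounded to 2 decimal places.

Paired design: SE = s_d/√n = 0.8/√22 = 0.1706.
t* = 2.080; margin of error = 2.080 × 0.1706 = 0.3548.
0.3 ± 0.3548 → (-0.05, 0.65).

(-0.05, 0.65)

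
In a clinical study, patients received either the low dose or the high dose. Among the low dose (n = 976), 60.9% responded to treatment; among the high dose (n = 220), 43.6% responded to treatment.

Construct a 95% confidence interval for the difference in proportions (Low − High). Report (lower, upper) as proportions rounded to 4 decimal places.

SE₁ = √(p̂₁(1−p̂₁)/n₁) = √(0.6090·0.3910/976) = 0.01562; SE₂ = √(0.4360·0.5640/220) = 0.03343.
Independent samples: SE of the difference = √(SE₁² + SE₂²) = √(0.0002439844 + 0.0011175649) = 0.03690.
z* for 95% confidence is 1.960, so the margin of error is 1.960 × 0.03690 = 0.07232.
Point estimate p̂₁ − p̂₂ = 0.6090 − 0.4360 = 0.1730.
0.1730 ± 0.07232 → (0.1007, 0.2453).

(0.1007, 0.2453)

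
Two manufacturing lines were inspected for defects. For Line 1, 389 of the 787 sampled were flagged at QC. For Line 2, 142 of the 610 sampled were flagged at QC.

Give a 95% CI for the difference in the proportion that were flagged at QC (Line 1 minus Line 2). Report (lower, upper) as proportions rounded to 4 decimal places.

(0.2131, 0.3099)

p̂₁ = 389/787 = 0.4943 and p̂₂ = 142/610 = 0.2328.
SE₁ = √(p̂₁(1−p̂₁)/n₁) = √(0.4943·0.5057/787) = 0.01782; SE₂ = √(0.2328·0.7672/610) = 0.01711.
Independent samples: SE of the difference = √(SE₁² + SE₂²) = √(0.0003175524 + 0.0002927521) = 0.02470.
z* for 95% confidence is 1.960, so the margin of error is 1.960 × 0.02470 = 0.04841.
Point estimate p̂₁ − p̂₂ = 0.4943 − 0.2328 = 0.2615.
0.2615 ± 0.04841 → (0.2131, 0.3099).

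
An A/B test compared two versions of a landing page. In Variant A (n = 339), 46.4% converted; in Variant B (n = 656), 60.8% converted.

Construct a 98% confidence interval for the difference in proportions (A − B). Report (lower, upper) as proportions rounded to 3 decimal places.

(-0.221, -0.067)

Each SE is √(p̂(1−p̂)/n): √(0.4640·0.5360/339) = 0.02709 and √(0.6080·0.3920/656) = 0.01906.
SE(p̂₁ − p̂₂) = √(SE₁² + SE₂²) = √(0.0007338681 + 0.0003632836) = 0.03312, since the two samples are independent.
At 98% confidence z* = 2.326; margin = 2.326 × 0.03312 = 0.07704.
The difference is 0.4640 − 0.6080 = -0.1440, so the interval is -0.1440 ± 0.07704 = (-0.221, -0.067).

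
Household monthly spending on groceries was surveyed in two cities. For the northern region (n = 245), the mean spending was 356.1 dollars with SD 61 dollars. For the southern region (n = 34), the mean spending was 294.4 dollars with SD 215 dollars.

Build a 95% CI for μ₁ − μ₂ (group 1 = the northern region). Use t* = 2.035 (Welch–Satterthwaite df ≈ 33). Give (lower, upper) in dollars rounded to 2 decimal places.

(-13.75, 137.15)

Per-group SEs: s₁/√n₁ = 61/√245 = 3.8971, s₂/√n₂ = 215/√34 = 36.8722.
Unpooled SE of the difference: √(15.18738841 + 1359.55913284) = 37.0776.
Margin of error = t* · SE = 2.035 × 37.0776 = 75.4529.
x̄₁ − x̄₂ = 356.1 − 294.4 = 61.7000.
CI: 61.7000 ± 75.4529 = (-13.75, 137.15).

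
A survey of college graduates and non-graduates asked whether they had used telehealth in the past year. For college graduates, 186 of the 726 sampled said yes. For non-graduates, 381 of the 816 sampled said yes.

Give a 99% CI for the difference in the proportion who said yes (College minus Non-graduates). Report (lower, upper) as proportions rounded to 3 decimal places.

(-0.272, -0.149)

First, p̂₁ = 186/726 = 0.2562; p̂₂ = 381/816 = 0.4669.
The two standard errors are √(0.2562×0.7438/726) = 0.01620 and √(0.4669×0.5331/816) = 0.01747.
Because the samples are independent, SE_diff = √(0.01620² + 0.01747²) = 0.02383.
Using z* = 2.576 for 99%, ME = 2.576 × 0.02383 = 0.06139.
p̂₁ − p̂₂ = -0.2107; interval -0.2107 ± 0.06139 gives (-0.272, -0.149).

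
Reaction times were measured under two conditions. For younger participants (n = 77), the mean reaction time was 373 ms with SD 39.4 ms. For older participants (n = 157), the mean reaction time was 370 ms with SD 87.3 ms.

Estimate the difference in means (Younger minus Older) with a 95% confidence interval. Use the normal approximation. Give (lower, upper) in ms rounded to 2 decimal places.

Standard errors of each mean: 39.4/√77 = 4.4900 and 87.3/√157 = 6.9673.
SE(x̄₁ − x̄₂) = √(4.4900² + 6.9673²) = 8.2887 for independent samples with unequal variances.
With z* = 1.960, the margin is 1.960 × 8.2887 = 16.2459.
x̄₁ − x̄₂ = 373 − 370 = 3.0000; the interval is 3.0000 ± 16.2459 = (-13.25, 19.25).

(-13.25, 19.25)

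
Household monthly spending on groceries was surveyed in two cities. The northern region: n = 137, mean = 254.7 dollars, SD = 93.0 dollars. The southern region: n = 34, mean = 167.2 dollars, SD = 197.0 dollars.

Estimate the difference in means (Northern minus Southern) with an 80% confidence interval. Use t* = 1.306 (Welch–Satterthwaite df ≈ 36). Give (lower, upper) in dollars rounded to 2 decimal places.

(42.17, 132.83)

Per-group SEs: s₁/√n₁ = 93.0/√137 = 7.9455, s₂/√n₂ = 197.0/√34 = 33.7852.
Unpooled SE of the difference: √(63.13097025 + 1141.43973904) = 34.7069.
Margin of error = t* · SE = 1.306 × 34.7069 = 45.3272.
x̄₁ − x̄₂ = 254.7 − 167.2 = 87.5000.
CI: 87.5000 ± 45.3272 = (42.17, 132.83).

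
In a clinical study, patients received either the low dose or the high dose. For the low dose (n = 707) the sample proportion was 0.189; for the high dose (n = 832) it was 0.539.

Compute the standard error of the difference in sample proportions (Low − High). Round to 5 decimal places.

0.02270

Each SE is √(p̂(1−p̂)/n): √(0.1890·0.8110/707) = 0.01472 and √(0.5390·0.4610/832) = 0.01728.
SE(p̂₁ − p̂₂) = √(SE₁² + SE₂²) = √(0.0002166784 + 0.0002985984) = 0.02270, since the two samples are independent.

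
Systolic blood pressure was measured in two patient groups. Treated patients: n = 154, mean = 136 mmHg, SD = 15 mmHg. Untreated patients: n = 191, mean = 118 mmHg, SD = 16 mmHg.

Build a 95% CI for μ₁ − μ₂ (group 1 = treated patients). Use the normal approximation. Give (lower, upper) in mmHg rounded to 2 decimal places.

(14.72, 21.28)

Per-group SEs: s₁/√n₁ = 15/√154 = 1.2087, s₂/√n₂ = 16/√191 = 1.1577.
Unpooled SE of the difference: √(1.46095569 + 1.34026929) = 1.6737.
Margin of error = z* · SE = 1.960 × 1.6737 = 3.2805.
x̄₁ − x̄₂ = 136 − 118 = 18.0000.
CI: 18.0000 ± 3.2805 = (14.72, 21.28).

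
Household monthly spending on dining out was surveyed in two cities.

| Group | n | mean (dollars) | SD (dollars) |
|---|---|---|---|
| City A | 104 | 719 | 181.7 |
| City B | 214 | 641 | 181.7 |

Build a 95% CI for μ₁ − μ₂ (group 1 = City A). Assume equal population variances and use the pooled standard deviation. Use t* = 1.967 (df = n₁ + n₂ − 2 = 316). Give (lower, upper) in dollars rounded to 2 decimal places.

s_p = √[((n₁−1)s₁² + (n₂−1)s₂²)/(n₁+n₂−2)] = √[(103·181.7² + 213·181.7²)/316] = 181.7000.
SE = 181.7000·√(1/104 + 1/214) = 21.7193.
With t* = 1.967, margin = 1.967 × 21.7193 = 42.7219.
x̄₁ − x̄₂ = 719 − 641 = 78.0000; interval 78.0000 ± 42.7219 = (35.28, 120.72).

(35.28, 120.72)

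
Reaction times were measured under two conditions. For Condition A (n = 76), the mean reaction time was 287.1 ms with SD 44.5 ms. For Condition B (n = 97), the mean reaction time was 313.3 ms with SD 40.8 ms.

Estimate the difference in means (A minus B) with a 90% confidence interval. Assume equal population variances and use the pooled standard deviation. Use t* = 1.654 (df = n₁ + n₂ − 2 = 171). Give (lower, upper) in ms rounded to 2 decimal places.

(-36.96, -15.44)

Pooled variance s_p² = [75·44.5² + 96·40.8²] / (76+97−2) = 1803.0654, so s_p = 42.4625.
SE_diff = s_p·√(1/n₁ + 1/n₂) = 42.4625·√(1/76 + 1/97) = 6.5048.
t* = 1.654; margin = 1.654 × 6.5048 = 10.7589.
Difference = 287.1 − 313.3 = -26.2000.
-26.2000 ± 10.7589 → (-36.96, -15.44).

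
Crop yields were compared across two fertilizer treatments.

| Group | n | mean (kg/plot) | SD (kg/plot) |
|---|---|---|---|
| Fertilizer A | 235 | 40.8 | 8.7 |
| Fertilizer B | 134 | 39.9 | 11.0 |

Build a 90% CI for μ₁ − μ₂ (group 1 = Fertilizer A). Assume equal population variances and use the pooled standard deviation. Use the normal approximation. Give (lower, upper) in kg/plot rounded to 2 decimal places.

s_p = √[((n₁−1)s₁² + (n₂−1)s₂²)/(n₁+n₂−2)] = √[(234·8.7² + 133·11.0²)/367] = 9.5974.
SE = 9.5974·√(1/235 + 1/134) = 1.0389.
With z* = 1.645, margin = 1.645 × 1.0389 = 1.7090.
x̄₁ − x̄₂ = 40.8 − 39.9 = 0.9000; interval 0.9000 ± 1.7090 = (-0.81, 2.61).

(-0.81, 2.61)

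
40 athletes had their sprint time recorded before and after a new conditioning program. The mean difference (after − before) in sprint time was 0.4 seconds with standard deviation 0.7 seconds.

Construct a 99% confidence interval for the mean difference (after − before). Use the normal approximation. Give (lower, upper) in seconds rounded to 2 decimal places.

(0.11, 0.69)

This is a matched-pairs design, so SE = s_d/√n = 0.7/√40 = 0.1107.
Margin = 2.576 × 0.1107 = 0.2852; the interval is 0.4 ± 0.2852 = (0.11, 0.69).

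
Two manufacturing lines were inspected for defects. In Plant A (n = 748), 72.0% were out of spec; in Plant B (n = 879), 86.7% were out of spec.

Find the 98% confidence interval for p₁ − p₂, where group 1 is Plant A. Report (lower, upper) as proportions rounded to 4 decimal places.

The two standard errors are √(0.7200×0.2800/748) = 0.01642 and √(0.8670×0.1330/879) = 0.01145.
Because the samples are independent, SE_diff = √(0.01642² + 0.01145²) = 0.02002.
Using z* = 2.326 for 98%, ME = 2.326 × 0.02002 = 0.04657.
p̂₁ − p̂₂ = -0.1470; interval -0.1470 ± 0.04657 gives (-0.1936, -0.1004).

(-0.1936, -0.1004)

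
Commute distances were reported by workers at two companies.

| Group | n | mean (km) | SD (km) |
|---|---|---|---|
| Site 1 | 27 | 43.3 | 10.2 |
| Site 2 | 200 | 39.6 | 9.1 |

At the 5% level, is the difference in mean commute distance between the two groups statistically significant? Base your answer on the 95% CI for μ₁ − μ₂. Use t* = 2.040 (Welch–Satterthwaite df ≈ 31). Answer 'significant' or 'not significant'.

not significant

Standard errors of each mean: 10.2/√27 = 1.9630 and 9.1/√200 = 0.6435.
SE(x̄₁ − x̄₂) = √(1.9630² + 0.6435²) = 2.0658 for independent samples with unequal variances.
With t* = 2.040, the margin is 2.040 × 2.0658 = 4.2142.
x̄₁ − x̄₂ = 43.3 − 39.6 = 3.7000; the interval is 3.7000 ± 4.2142 = (-0.5142, 7.9142).
The interval (-0.5142, 7.9142) contains 0, so the difference is not significant.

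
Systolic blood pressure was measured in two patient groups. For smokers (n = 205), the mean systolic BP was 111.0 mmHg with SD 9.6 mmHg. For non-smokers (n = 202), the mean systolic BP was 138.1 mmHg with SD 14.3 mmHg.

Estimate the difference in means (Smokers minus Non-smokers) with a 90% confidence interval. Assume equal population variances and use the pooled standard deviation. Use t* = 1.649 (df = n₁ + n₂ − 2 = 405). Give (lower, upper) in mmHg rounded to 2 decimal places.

(-29.09, -25.11)

s_p = √[((n₁−1)s₁² + (n₂−1)s₂²)/(n₁+n₂−2)] = √[(204·9.6² + 201·14.3²)/405] = 12.1618.
SE = 12.1618·√(1/205 + 1/202) = 1.2057.
With t* = 1.649, margin = 1.649 × 1.2057 = 1.9882.
x̄₁ − x̄₂ = 111.0 − 138.1 = -27.1000; interval -27.1000 ± 1.9882 = (-29.09, -25.11).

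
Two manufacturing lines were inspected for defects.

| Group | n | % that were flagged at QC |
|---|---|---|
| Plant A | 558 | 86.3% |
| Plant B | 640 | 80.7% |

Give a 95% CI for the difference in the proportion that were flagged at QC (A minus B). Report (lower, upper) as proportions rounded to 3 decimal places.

Each SE is √(p̂(1−p̂)/n): √(0.8630·0.1370/558) = 0.01456 and √(0.8070·0.1930/640) = 0.01560.
SE(p̂₁ − p̂₂) = √(SE₁² + SE₂²) = √(0.0002119936 + 0.00024336) = 0.02134, since the two samples are independent.
At 95% confidence z* = 1.960; margin = 1.960 × 0.02134 = 0.04183.
The difference is 0.8630 − 0.8070 = 0.0560, so the interval is 0.0560 ± 0.04183 = (0.014, 0.098).

(0.014, 0.098)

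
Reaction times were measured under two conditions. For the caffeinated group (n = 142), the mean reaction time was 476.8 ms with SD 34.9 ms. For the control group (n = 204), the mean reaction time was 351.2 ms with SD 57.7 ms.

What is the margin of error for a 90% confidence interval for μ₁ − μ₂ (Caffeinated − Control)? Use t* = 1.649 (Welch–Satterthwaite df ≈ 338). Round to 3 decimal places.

8.228

Standard errors of each mean: 34.9/√142 = 2.9287 and 57.7/√204 = 4.0398.
SE(x̄₁ − x̄₂) = √(2.9287² + 4.0398²) = 4.9897 for independent samples with unequal variances.
With t* = 1.649, the margin is 1.649 × 4.9897 = 8.2280.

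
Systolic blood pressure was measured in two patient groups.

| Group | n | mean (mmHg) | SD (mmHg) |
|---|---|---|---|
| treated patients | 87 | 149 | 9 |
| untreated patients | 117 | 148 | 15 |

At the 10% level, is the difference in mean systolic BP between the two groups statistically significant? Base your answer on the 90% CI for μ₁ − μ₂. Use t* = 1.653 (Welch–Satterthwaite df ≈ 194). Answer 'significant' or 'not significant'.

Per-group SEs: s₁/√n₁ = 9/√87 = 0.9649, s₂/√n₂ = 15/√117 = 1.3868.
Unpooled SE of the difference: √(0.93103201 + 1.92321424) = 1.6895.
Margin of error = t* · SE = 1.653 × 1.6895 = 2.7927.
x̄₁ − x̄₂ = 149 − 148 = 1.0000.
CI: 1.0000 ± 2.7927 = (-1.7927, 3.7927).
The interval (-1.7927, 3.7927) contains 0, so the difference is not significant.

not significant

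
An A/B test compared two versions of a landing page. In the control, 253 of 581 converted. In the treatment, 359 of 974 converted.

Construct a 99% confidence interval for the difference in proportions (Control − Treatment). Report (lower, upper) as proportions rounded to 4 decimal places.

Sample proportions: 253/581 = 0.4355, 359/974 = 0.3686.
Each SE is √(p̂(1−p̂)/n): √(0.4355·0.5645/581) = 0.02057 and √(0.3686·0.6314/974) = 0.01546.
SE(p̂₁ − p̂₂) = √(SE₁² + SE₂²) = √(0.0004231249 + 0.0002390116) = 0.02573, since the two samples are independent.
At 99% confidence z* = 2.576; margin = 2.576 × 0.02573 = 0.06628.
The difference is 0.4355 − 0.3686 = 0.0669, so the interval is 0.0669 ± 0.06628 = (0.0006, 0.1332).

(0.0006, 0.1332)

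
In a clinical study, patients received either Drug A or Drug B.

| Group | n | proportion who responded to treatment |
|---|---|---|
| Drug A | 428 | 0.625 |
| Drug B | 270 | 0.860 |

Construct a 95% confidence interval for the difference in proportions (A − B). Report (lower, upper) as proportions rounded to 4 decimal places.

Each SE is √(p̂(1−p̂)/n): √(0.6250·0.3750/428) = 0.02340 and √(0.8600·0.1400/270) = 0.02112.
SE(p̂₁ − p̂₂) = √(SE₁² + SE₂²) = √(0.00054756 + 0.0004460544) = 0.03152, since the two samples are independent.
At 95% confidence z* = 1.960; margin = 1.960 × 0.03152 = 0.06178.
The difference is 0.6250 − 0.8600 = -0.2350, so the interval is -0.2350 ± 0.06178 = (-0.2968, -0.1732).

(-0.2968, -0.1732)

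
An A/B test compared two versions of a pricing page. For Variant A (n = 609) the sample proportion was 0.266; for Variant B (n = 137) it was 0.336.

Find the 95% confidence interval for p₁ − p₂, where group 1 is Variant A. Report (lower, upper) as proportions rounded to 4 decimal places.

(-0.1565, 0.0165)

The two standard errors are √(0.2660×0.7340/609) = 0.01791 and √(0.3360×0.6640/137) = 0.04035.
Because the samples are independent, SE_diff = √(0.01791² + 0.04035²) = 0.04415.
Using z* = 1.960 for 95%, ME = 1.960 × 0.04415 = 0.08653.
p̂₁ − p̂₂ = -0.0700; interval -0.0700 ± 0.08653 gives (-0.1565, 0.0165).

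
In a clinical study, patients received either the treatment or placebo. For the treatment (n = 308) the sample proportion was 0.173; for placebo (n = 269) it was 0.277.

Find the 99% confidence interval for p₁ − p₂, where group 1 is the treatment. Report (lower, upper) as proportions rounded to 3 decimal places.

(-0.194, -0.014)

Each SE is √(p̂(1−p̂)/n): √(0.1730·0.8270/308) = 0.02155 and √(0.2770·0.7230/269) = 0.02729.
SE(p̂₁ − p̂₂) = √(SE₁² + SE₂²) = √(0.0004644025 + 0.0007447441) = 0.03477, since the two samples are independent.
At 99% confidence z* = 2.576; margin = 2.576 × 0.03477 = 0.08957.
The difference is 0.1730 − 0.2770 = -0.1040, so the interval is -0.1040 ± 0.08957 = (-0.194, -0.014).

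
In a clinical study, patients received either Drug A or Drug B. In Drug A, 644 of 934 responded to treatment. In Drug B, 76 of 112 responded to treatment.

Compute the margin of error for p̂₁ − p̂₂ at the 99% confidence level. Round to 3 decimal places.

0.120

First, p̂₁ = 644/934 = 0.6895; p̂₂ = 76/112 = 0.6786.
The two standard errors are √(0.6895×0.3105/934) = 0.01514 and √(0.6786×0.3214/112) = 0.04413.
Because the samples are independent, SE_diff = √(0.01514² + 0.04413²) = 0.04665.
Using z* = 2.576 for 99%, ME = 2.576 × 0.04665 = 0.12017.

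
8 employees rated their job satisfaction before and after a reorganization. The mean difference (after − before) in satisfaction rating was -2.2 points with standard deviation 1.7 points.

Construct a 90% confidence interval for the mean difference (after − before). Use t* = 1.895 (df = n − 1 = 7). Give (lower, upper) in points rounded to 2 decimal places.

Paired design: SE = s_d/√n = 1.7/√8 = 0.6010.
t* = 1.895; margin of error = 1.895 × 0.6010 = 1.1389.
-2.2 ± 1.1389 → (-3.34, -1.06).

(-3.34, -1.06)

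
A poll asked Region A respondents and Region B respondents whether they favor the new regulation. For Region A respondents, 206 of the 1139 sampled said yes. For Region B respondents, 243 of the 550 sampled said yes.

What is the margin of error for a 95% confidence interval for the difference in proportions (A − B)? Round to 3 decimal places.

p̂₁ = 206/1139 = 0.1809 and p̂₂ = 243/550 = 0.4418.
SE₁ = √(p̂₁(1−p̂₁)/n₁) = √(0.1809·0.8191/1139) = 0.01141; SE₂ = √(0.4418·0.5582/550) = 0.02118.
Independent samples: SE of the difference = √(SE₁² + SE₂²) = √(0.0001301881 + 0.0004485924) = 0.02406.
z* for 95% confidence is 1.960, so the margin of error is 1.960 × 0.02406 = 0.04716.

0.047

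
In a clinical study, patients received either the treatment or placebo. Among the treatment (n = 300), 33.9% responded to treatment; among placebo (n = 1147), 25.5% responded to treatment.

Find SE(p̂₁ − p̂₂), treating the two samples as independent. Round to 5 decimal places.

0.03021

The two standard errors are √(0.3390×0.6610/300) = 0.02733 and √(0.2550×0.7450/1147) = 0.01287.
Because the samples are independent, SE_diff = √(0.02733² + 0.01287²) = 0.03021.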